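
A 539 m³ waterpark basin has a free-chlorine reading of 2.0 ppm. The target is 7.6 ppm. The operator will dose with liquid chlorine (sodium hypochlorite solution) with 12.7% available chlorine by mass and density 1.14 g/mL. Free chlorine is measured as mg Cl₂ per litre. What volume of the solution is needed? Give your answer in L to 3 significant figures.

20.8 L

Volume: 539 m³ = 539,000 L.
Chlorine deficit: 7.6 − 2.0 = 5.6 ppm = 5.6 mg/L as Cl₂.
Cl₂ equivalent needed: 5.6 mg/L × 539,000 L = 3,018,000 mg = 3018 g.
Product at 12.7% available chlorine: 3018 / 0.127 = 23,770 g.
Volume at density 1.14 g/mL: 23,770 g ÷ 1.14 g/mL = 20,850 mL.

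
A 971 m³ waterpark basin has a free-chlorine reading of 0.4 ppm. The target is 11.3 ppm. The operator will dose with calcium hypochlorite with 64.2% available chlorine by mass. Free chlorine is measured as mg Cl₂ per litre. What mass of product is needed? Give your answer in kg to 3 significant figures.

16.5 kg

Volume: 971 m³ = 971,000 L.
Chlorine deficit: 11.3 − 0.4 = 10.9 ppm = 10.9 mg/L as Cl₂.
Cl₂ equivalent needed: 10.9 mg/L × 971,000 L = 10,580,000 mg = 10,580 g.
Product at 64.2% available chlorine: 10,580 / 0.642 = 16,490 g.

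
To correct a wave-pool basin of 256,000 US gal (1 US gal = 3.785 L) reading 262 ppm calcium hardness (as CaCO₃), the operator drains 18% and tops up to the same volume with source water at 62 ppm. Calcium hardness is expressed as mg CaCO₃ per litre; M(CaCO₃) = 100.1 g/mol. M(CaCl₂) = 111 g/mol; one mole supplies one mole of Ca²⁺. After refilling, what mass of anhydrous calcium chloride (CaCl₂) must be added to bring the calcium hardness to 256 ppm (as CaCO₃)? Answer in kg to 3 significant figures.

32.2 kg

Volume: 256,000 US gal × 3.785 L/gal = 968,960 L.
After draining 18% and refilling: 262 × 0.82 + 62 × 0.18 = 226 ppm.
Deficit to target: 256 − 226 = 30 mg/L.
As CaCO₃: 30 mg/L × 968,960 L = 29,070 g; ÷ 100.1 = 290.4 mol Ca²⁺.
Mass: 290.4 × 111 = 32,230 g.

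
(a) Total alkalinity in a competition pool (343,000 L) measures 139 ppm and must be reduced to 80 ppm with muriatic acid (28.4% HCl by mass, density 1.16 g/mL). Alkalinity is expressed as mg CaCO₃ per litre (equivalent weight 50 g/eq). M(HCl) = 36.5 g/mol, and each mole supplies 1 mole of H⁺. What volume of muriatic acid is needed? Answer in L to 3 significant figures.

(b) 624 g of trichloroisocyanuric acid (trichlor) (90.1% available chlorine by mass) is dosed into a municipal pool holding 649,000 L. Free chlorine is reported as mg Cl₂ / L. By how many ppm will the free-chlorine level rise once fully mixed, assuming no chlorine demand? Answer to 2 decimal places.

(a) 44.8 L; (b) 0.87 ppm

(a) Alkalinity to neutralize: (139 − 80) = 59 mg/L as CaCO₃ × 343,000 L = 20,240 g as CaCO₃.
(a) Equivalents of H⁺ required: 20,240 ÷ 50 g/eq = 404.7 eq = 404.7 mol HCl.
(a) Mass of HCl: 404.7 × 36.5 = 14,770 g.
(a) Mass of 28.4% solution: 14,770 / 0.284 = 52,020 g.
(a) Volume: 52,020 g ÷ 1.16 g/mL = 44,840 mL.

(b) Available chlorine delivered: 624 g × 0.901 = 562.2 g as Cl₂.
(b) Concentration rise: 562.2 g / 649,000 L = 0.8663 mg/L = 0.87 ppm.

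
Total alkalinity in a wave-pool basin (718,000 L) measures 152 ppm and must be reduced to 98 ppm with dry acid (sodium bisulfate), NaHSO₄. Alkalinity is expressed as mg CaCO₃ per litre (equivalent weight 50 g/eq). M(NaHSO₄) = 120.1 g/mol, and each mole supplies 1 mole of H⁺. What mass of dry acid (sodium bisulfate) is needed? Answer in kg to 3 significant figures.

Alkalinity to neutralize: (152 − 98) = 54 mg/L as CaCO₃ × 718,000 L = 38,770 g as CaCO₃.
Equivalents of H⁺ required: 38,770 ÷ 50 g/eq = 775.4 eq = 775.4 mol NaHSO₄.
Mass of NaHSO₄: 775.4 × 120.1 = 93,130 g.

93.1 kg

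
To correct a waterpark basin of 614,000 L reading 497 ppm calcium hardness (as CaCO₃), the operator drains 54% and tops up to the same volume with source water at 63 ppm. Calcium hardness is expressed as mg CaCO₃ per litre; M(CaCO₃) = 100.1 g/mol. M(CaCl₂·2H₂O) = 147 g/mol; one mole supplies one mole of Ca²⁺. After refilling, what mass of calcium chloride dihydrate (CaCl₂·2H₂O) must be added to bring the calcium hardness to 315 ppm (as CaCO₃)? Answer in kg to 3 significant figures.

47.2 kg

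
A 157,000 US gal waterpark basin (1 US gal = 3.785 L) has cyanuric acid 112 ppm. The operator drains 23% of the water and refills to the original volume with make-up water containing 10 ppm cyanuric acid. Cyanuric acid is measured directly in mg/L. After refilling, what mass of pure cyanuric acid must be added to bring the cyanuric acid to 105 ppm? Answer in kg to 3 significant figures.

9.78 kg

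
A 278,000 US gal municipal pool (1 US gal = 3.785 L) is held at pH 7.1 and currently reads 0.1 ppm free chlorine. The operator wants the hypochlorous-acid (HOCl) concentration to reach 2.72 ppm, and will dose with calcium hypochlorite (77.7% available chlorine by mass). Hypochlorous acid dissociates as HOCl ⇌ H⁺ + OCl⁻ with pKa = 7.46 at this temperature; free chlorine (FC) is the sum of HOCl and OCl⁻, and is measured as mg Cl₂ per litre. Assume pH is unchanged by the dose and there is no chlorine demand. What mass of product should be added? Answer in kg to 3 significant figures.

5.16 kg

Volume: 278,000 US gal × 3.785 L/gal = 1,052,230 L.
[OCl⁻]/[HOCl] = 10^(pH − pKa) = 10^(7.1 − 7.46) = 0.4365; fraction as HOCl = 1/(1 + 0.4365) = 0.6961.
Free chlorine required for 2.72 ppm HOCl: 2.72 / 0.6961 = 3.907 ppm.
FC to add: 3.907 − 0.1 = 3.807 mg/L as Cl₂.
Cl₂ equivalent: 3.807 mg/L × 1,052,230 L = 4006 g.
Product at 77.7% available Cl: 4006 / 0.777 = 5156 g.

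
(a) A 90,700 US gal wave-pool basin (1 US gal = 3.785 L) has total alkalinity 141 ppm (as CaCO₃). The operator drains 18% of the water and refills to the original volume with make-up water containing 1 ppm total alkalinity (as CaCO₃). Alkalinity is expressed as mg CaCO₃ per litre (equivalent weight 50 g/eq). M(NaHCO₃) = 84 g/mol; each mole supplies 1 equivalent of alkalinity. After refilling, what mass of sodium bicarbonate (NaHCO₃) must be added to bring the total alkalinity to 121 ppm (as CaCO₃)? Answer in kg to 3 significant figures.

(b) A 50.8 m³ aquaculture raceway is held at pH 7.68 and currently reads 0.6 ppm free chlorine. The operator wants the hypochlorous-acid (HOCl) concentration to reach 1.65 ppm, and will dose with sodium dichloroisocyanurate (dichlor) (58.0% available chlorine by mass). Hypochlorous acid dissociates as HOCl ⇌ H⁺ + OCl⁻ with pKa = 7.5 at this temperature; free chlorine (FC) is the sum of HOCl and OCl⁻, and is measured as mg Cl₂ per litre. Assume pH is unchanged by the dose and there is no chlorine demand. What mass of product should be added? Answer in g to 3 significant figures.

(a) Volume: 90,700 US gal × 3.785 L/gal = 343,300 L.
(a) After draining 18% and refilling: 141 × 0.82 + 1 × 0.18 = 115.8 ppm.
(a) Deficit to target: 121 − 115.8 = 5.2 mg/L.
(a) As CaCO₃: 5.2 mg/L × 343,300 L = 1785 g; ÷ 50 g/eq ÷ 1 = 35.7 mol NaHCO₃.
(a) Mass: 35.7 × 84 = 2999 g.

(b) Volume: 50.8 m³ = 50,800 L.
(b) [OCl⁻]/[HOCl] = 10^(pH − pKa) = 10^(7.68 − 7.5) = 1.514; fraction as HOCl = 1/(1 + 1.514) = 0.3978.
(b) Free chlorine required for 1.65 ppm HOCl: 1.65 / 0.3978 = 4.147 ppm.
(b) FC to add: 4.147 − 0.6 = 3.547 mg/L as Cl₂.
(b) Cl₂ equivalent: 3.547 mg/L × 50,800 L = 180.2 g.
(b) Product at 58.0% available Cl: 180.2 / 0.58 = 310.7 g.

(a) 3.00 kg; (b) 311 g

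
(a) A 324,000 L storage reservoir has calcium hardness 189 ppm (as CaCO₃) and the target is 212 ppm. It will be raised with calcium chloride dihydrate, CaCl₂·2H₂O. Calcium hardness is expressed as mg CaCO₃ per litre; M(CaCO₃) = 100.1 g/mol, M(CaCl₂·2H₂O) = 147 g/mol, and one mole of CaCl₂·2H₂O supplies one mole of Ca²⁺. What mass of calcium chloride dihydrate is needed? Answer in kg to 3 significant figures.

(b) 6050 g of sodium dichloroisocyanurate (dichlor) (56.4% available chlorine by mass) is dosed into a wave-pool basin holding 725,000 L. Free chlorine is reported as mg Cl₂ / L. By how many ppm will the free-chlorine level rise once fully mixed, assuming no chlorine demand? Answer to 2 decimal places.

(a) 10.9 kg; (b) 4.71 ppm

(a) Hardness to add: (212 − 189) = 23 mg/L as CaCO₃ × 324,000 L = 7452 g as CaCO₃.
(a) Moles of Ca²⁺ (1 mol Ca²⁺ ≡ 1 mol CaCO₃): 7452 / 100.1 g/mol = 74.45 mol.
(a) Mass of CaCl₂·2H₂O: 74.45 × 147 = 10,940 g.

(b) Available chlorine delivered: 6050 g × 0.564 = 3412 g as Cl₂.
(b) Concentration rise: 3412 g / 725,000 L = 4.706 mg/L = 4.71 ppm.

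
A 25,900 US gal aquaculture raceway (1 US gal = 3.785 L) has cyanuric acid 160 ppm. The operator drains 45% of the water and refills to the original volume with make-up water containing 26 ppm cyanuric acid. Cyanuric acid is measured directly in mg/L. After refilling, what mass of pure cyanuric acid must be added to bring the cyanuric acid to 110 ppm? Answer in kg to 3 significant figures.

1.01 kg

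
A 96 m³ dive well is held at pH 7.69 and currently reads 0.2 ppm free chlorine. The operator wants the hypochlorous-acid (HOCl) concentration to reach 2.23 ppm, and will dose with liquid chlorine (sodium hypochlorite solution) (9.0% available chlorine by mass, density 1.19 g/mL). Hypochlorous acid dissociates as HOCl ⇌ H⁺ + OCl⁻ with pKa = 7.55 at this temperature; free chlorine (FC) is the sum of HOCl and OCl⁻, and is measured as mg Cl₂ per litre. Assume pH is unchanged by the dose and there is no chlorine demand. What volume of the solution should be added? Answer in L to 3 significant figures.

Volume: 96 m³ = 96,000 L.
[OCl⁻]/[HOCl] = 10^(pH − pKa) = 10^(7.69 − 7.55) = 1.38; fraction as HOCl = 1/(1 + 1.38) = 0.4201.
Free chlorine required for 2.23 ppm HOCl: 2.23 / 0.4201 = 5.308 ppm.
FC to add: 5.308 − 0.2 = 5.108 mg/L as Cl₂.
Cl₂ equivalent: 5.108 mg/L × 96,000 L = 490.4 g.
Product at 9.0% available Cl: 490.4 / 0.09 = 5449 g.
Volume: 5449 g ÷ 1.19 g/mL = 4579 mL.

4.58 L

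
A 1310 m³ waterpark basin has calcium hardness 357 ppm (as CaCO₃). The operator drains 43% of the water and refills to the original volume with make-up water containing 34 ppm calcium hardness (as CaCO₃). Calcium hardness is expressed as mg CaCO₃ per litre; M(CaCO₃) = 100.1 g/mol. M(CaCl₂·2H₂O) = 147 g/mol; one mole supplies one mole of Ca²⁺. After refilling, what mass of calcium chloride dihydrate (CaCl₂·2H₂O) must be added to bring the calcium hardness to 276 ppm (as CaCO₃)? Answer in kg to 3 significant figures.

111 kg

Volume: 1310 m³ = 1,310,000 L.
After draining 43% and refilling: 357 × 0.57 + 34 × 0.43 = 218.11 ppm.
Deficit to target: 276 − 218.11 = 57.89 mg/L.
As CaCO₃: 57.89 mg/L × 1,310,000 L = 75,840 g; ÷ 100.1 = 757.6 mol Ca²⁺.
Mass: 757.6 × 147 = 111,400 g.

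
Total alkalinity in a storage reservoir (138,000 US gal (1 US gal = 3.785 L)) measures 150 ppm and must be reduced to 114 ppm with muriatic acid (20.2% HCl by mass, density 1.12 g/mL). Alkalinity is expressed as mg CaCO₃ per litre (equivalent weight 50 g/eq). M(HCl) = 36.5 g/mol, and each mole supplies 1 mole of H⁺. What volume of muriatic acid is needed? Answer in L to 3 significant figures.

60.7 L

Volume: 138,000 US gal × 3.785 L/gal = 522,330 L.
Alkalinity to neutralize: (150 − 114) = 36 mg/L as CaCO₃ × 522,330 L = 18,800 g as CaCO₃.
Equivalents of H⁺ required: 18,800 ÷ 50 g/eq = 376.1 eq = 376.1 mol HCl.
Mass of HCl: 376.1 × 36.5 = 13,730 g.
Mass of 20.2% solution: 13,730 / 0.202 = 67,950 g.
Volume: 67,950 g ÷ 1.12 g/mL = 60,670 mL.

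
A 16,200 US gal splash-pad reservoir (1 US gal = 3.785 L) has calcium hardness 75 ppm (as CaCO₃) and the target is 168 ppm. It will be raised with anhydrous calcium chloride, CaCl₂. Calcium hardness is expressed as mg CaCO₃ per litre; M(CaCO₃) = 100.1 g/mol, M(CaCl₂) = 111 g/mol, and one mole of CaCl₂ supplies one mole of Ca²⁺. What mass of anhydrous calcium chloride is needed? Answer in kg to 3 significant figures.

6.32 kg

Volume: 16,200 US gal × 3.785 L/gal = 61,317 L.
Hardness to add: (168 − 75) = 93 mg/L as CaCO₃ × 61,317 L = 5702 g as CaCO₃.
Moles of Ca²⁺ (1 mol Ca²⁺ ≡ 1 mol CaCO₃): 5702 / 100.1 g/mol = 56.97 mol.
Mass of CaCl₂: 56.97 × 111 = 6323 g.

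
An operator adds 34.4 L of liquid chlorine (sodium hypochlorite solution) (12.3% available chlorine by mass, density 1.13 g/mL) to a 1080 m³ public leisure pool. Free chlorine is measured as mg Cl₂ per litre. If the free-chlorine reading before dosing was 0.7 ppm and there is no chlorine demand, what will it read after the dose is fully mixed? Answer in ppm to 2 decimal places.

5.13 ppm

Volume: 1080 m³ = 1,080,000 L.
Mass of solution: 34.4 L × 1000 mL/L × 1.13 g/mL = 38,870 g.
Available chlorine delivered: 38,870 g × 0.123 = 4781 g as Cl₂.
Concentration rise: 4781 g / 1,080,000 L = 4.427 mg/L = 4.43 ppm.
Final FC: 0.7 + 4.43 = 5.13 ppm.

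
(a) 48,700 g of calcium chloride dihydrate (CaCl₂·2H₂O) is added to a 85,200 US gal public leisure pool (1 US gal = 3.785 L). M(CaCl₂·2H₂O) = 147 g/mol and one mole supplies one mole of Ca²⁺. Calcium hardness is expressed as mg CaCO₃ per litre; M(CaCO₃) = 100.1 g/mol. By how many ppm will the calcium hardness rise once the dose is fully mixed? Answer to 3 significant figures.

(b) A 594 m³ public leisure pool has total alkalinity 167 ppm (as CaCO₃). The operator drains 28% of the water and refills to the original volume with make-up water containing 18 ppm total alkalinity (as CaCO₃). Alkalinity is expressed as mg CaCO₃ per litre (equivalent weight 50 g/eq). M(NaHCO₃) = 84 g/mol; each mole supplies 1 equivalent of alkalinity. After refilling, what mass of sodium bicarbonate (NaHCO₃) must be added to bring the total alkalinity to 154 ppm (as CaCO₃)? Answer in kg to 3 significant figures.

(a) 103 ppm; (b) 28.7 kg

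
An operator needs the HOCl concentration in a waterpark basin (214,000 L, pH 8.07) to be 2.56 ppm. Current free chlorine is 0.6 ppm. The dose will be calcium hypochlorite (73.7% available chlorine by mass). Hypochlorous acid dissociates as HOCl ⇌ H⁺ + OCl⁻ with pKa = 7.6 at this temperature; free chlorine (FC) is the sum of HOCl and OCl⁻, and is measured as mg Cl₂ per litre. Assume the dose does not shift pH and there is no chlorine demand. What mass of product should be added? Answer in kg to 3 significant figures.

[OCl⁻]/[HOCl] = 10^(pH − pKa) = 10^(8.07 − 7.6) = 2.951; fraction as HOCl = 1/(1 + 2.951) = 0.2531.
Free chlorine required for 2.56 ppm HOCl: 2.56 / 0.2531 = 10.12 ppm.
FC to add: 10.12 − 0.6 = 9.515 mg/L as Cl₂.
Cl₂ equivalent: 9.515 mg/L × 214,000 L = 2036 g.
Product at 73.7% available Cl: 2036 / 0.737 = 2763 g.

2.76 kg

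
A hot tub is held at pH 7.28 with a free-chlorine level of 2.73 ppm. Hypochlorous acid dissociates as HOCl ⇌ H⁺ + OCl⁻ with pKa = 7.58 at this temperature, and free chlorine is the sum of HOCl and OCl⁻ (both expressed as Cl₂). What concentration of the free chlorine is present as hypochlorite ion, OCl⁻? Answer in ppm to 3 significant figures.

[OCl⁻]/[HOCl] = 10^(pH − pKa) = 10^(7.28 − 7.58) = 10^-0.30 = 0.5012.
Fraction as HOCl = 1 / (1 + 0.5012) = 0.6661.
OCl⁻ = (1 − 0.6661) × 2.73 ppm = 0.9114 ppm.

0.911 ppm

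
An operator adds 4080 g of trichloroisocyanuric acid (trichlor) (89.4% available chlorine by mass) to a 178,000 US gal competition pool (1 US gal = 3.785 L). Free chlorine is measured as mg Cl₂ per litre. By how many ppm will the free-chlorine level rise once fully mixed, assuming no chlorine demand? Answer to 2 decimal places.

Volume: 178,000 US gal × 3.785 L/gal = 673,730 L.
Available chlorine delivered: 4080 g × 0.894 = 3648 g as Cl₂.
Concentration rise: 3648 g / 673,730 L = 5.414 mg/L = 5.41 ppm.

5.41 ppm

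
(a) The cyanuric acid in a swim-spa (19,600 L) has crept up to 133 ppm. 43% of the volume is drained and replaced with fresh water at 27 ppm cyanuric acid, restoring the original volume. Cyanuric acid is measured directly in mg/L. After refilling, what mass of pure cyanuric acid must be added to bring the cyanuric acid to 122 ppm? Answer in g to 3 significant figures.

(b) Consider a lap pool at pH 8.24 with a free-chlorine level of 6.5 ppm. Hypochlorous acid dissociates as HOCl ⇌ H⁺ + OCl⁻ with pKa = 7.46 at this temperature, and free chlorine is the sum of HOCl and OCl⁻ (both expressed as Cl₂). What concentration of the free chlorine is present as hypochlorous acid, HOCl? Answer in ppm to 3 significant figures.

(a) After draining 43% and refilling: 133 × 0.57 + 27 × 0.43 = 87.42 ppm.
(a) Deficit to target: 122 − 87.42 = 34.58 mg/L.
(a) Mass: 34.58 mg/L × 19,600 L = 677.8 g cyanuric acid.

(b) [OCl⁻]/[HOCl] = 10^(pH − pKa) = 10^(8.24 − 7.46) = 10^0.78 = 6.026.
(b) Fraction as HOCl = 1 / (1 + 6.026) = 0.1423.
(b) HOCl = 0.1423 × 6.5 ppm = 0.9252 ppm.

(a) 678 g; (b) 0.925 ppm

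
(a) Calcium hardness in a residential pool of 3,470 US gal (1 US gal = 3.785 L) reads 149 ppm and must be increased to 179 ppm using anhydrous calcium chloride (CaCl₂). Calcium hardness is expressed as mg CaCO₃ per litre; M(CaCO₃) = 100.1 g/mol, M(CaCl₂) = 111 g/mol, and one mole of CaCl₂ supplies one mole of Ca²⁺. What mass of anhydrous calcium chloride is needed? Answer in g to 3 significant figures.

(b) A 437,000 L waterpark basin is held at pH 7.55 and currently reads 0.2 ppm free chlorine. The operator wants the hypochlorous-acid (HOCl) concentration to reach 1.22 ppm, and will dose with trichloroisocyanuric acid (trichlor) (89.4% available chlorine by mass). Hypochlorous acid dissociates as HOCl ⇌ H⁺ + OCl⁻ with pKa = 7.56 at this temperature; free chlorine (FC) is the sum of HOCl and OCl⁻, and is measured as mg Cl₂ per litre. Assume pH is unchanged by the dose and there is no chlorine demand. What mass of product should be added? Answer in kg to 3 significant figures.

(a) Volume: 3,470 US gal × 3.785 L/gal = 13,134 L.
(a) Hardness to add: (179 − 149) = 30 mg/L as CaCO₃ × 13,134 L = 394 g as CaCO₃.
(a) Moles of Ca²⁺ (1 mol Ca²⁺ ≡ 1 mol CaCO₃): 394 / 100.1 g/mol = 3.936 mol.
(a) Mass of CaCl₂: 3.936 × 111 = 436.9 g.

(b) [OCl⁻]/[HOCl] = 10^(pH − pKa) = 10^(7.55 − 7.56) = 0.9772; fraction as HOCl = 1/(1 + 0.9772) = 0.5058.
(b) Free chlorine required for 1.22 ppm HOCl: 1.22 / 0.5058 = 2.412 ppm.
(b) FC to add: 2.412 − 0.2 = 2.212 mg/L as Cl₂.
(b) Cl₂ equivalent: 2.212 mg/L × 437,000 L = 966.7 g.
(b) Product at 89.4% available Cl: 966.7 / 0.894 = 1081 g.

(a) 437 g; (b) 1.08 kg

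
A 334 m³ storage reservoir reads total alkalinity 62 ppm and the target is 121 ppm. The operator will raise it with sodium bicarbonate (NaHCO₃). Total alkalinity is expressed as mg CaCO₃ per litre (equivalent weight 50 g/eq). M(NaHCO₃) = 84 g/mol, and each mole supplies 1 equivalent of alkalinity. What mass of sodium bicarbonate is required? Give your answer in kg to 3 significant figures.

33.1 kg

Volume: 334 m³ = 334,000 L.
Alkalinity to add: (121 − 62) = 59 mg/L as CaCO₃ × 334,000 L = 19,710 g as CaCO₃.
Equivalents: 19,710 g ÷ 50 g/eq = 394.1 eq.
NaHCO₃ supplies 1 eq per mole → 394.1 mol.
Mass: 394.1 mol × 84 g/mol = 33,110 g.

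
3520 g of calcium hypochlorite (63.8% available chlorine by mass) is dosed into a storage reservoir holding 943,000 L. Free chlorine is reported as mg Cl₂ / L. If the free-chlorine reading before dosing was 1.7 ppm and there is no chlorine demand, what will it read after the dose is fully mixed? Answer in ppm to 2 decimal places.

Available chlorine delivered: 3520 g × 0.638 = 2246 g as Cl₂.
Concentration rise: 2246 g / 943,000 L = 2.382 mg/L = 2.38 ppm.
Final FC: 1.7 + 2.38 = 4.08 ppm.

4.08 ppm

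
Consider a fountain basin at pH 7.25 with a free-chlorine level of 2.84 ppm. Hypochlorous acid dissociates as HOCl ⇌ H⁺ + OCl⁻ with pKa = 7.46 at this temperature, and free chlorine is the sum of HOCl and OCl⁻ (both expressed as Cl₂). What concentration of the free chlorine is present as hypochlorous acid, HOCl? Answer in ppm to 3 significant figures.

1.76 ppm

[OCl⁻]/[HOCl] = 10^(pH − pKa) = 10^(7.25 − 7.46) = 10^-0.21 = 0.6166.
Fraction as HOCl = 1 / (1 + 0.6166) = 0.6186.
HOCl = 0.6186 × 2.84 ppm = 1.757 ppm.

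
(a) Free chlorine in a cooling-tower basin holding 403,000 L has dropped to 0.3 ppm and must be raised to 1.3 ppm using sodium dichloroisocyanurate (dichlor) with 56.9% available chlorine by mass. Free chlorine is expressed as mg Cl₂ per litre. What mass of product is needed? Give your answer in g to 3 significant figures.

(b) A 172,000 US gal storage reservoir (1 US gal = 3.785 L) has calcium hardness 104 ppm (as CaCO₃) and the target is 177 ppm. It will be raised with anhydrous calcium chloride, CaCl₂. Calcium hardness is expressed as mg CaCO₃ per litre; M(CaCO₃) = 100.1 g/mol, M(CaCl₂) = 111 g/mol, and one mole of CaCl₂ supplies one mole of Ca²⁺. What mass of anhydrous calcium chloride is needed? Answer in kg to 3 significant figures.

(a) 708 g; (b) 52.7 kg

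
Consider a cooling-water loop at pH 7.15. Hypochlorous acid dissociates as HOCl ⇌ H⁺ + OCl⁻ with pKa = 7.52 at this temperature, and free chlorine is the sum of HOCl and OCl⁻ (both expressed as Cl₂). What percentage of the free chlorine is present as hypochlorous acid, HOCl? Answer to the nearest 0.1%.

70.1%

[OCl⁻]/[HOCl] = 10^(pH − pKa) = 10^(7.15 − 7.52) = 10^-0.37 = 0.4266.
Fraction as HOCl = 1 / (1 + 0.4266) = 0.701.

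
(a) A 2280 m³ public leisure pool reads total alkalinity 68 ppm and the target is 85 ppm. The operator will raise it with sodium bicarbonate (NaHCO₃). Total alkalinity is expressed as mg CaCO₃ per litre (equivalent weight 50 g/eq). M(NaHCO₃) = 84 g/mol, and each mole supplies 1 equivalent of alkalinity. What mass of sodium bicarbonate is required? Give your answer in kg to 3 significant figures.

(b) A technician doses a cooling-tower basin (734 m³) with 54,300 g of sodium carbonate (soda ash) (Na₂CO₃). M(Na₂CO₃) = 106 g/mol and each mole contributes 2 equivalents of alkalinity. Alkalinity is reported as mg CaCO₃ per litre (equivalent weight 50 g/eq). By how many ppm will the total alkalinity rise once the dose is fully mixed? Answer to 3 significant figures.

(a) 65.1 kg; (b) 69.8 ppm

(a) Volume: 2280 m³ = 2,280,000 L.
(a) Alkalinity to add: (85 − 68) = 17 mg/L as CaCO₃ × 2,280,000 L = 38,760 g as CaCO₃.
(a) Equivalents: 38,760 g ÷ 50 g/eq = 775.2 eq.
(a) NaHCO₃ supplies 1 eq per mole → 775.2 mol.
(a) Mass: 775.2 mol × 84 g/mol = 65,120 g.

(b) Volume: 734 m³ = 734,000 L.
(b) Moles of Na₂CO₃: 54,300 g ÷ 106 g/mol = 512.3 mol → 1025 eq of alkalinity.
(b) As CaCO₃: 1025 eq × 50 g/eq = 51,230 g.
(b) Rise: 51,230 g / 734,000 L × 1000 = 69.79 mg/L.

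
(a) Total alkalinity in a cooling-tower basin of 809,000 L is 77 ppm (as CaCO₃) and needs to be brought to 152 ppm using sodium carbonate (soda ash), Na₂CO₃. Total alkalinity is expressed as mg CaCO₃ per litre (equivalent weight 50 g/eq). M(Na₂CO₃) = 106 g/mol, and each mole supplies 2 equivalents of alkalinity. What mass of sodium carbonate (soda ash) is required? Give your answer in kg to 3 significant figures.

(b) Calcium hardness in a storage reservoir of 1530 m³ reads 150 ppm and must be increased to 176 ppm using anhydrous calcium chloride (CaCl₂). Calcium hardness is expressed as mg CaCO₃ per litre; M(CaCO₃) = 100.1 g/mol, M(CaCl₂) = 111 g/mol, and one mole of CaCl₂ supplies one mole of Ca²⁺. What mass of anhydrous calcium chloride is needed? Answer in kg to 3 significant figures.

(a) 64.3 kg; (b) 44.1 kg

(a) Alkalinity to add: (152 − 77) = 75 mg/L as CaCO₃ × 809,000 L = 60,680 g as CaCO₃.
(a) Equivalents: 60,680 g ÷ 50 g/eq = 1214 eq.
(a) Each mole of Na₂CO₃ supplies 2 eq, so 1214 / 2 = 606.8 mol.
(a) Mass: 606.8 mol × 106 g/mol = 64,320 g.

(b) Volume: 1530 m³ = 1,530,000 L.
(b) Hardness to add: (176 − 150) = 26 mg/L as CaCO₃ × 1,530,000 L = 39,780 g as CaCO₃.
(b) Moles of Ca²⁺ (1 mol Ca²⁺ ≡ 1 mol CaCO₃): 39,780 / 100.1 g/mol = 397.4 mol.
(b) Mass of CaCl₂: 397.4 × 111 = 44,110 g.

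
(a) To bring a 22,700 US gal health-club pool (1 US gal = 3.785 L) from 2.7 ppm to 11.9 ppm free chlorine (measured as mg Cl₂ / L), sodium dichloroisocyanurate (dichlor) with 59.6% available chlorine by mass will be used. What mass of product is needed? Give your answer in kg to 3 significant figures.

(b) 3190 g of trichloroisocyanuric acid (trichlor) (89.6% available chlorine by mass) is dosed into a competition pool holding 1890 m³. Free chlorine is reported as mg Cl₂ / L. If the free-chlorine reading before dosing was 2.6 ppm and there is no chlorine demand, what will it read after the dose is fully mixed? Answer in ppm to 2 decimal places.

(a) Volume: 22,700 US gal × 3.785 L/gal = 85,920 L.
(a) Chlorine deficit: 11.9 − 2.7 = 9.2 ppm = 9.2 mg/L as Cl₂.
(a) Cl₂ equivalent needed: 9.2 mg/L × 85,920 L = 790,500 mg = 790.5 g.
(a) Product at 59.6% available chlorine: 790.5 / 0.596 = 1326 g.

(b) Volume: 1890 m³ = 1,890,000 L.
(b) Available chlorine delivered: 3190 g × 0.896 = 2858 g as Cl₂.
(b) Concentration rise: 2858 g / 1,890,000 L = 1.512 mg/L = 1.51 ppm.
(b) Final FC: 2.6 + 1.51 = 4.11 ppm.

(a) 1.33 kg; (b) 4.11 ppm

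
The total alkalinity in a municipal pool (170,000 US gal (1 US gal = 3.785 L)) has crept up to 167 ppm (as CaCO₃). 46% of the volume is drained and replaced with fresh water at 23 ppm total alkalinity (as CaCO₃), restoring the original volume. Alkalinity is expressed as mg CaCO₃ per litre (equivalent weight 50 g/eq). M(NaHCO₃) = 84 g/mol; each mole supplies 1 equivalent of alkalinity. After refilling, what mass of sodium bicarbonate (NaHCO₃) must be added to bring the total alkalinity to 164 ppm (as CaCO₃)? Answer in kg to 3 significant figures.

68.4 kg

Volume: 170,000 US gal × 3.785 L/gal = 643,450 L.
After draining 46% and refilling: 167 × 0.54 + 23 × 0.46 = 100.76 ppm.
Deficit to target: 164 − 100.76 = 63.24 mg/L.
As CaCO₃: 63.24 mg/L × 643,450 L = 40,690 g; ÷ 50 g/eq ÷ 1 = 813.8 mol NaHCO₃.
Mass: 813.8 × 84 = 68,360 g.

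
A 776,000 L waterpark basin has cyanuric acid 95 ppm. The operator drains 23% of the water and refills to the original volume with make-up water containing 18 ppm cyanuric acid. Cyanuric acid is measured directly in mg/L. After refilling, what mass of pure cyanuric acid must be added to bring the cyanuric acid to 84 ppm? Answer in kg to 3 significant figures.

5.21 kg

After draining 23% and refilling: 95 × 0.77 + 18 × 0.23 = 77.29 ppm.
Deficit to target: 84 − 77.29 = 6.71 mg/L.
Mass: 6.71 mg/L × 776,000 L = 5207 g cyanuric acid.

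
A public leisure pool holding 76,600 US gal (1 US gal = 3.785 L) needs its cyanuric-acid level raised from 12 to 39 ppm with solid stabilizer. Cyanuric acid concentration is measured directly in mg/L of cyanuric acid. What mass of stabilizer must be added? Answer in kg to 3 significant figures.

7.83 kg

Volume: 76,600 US gal × 3.785 L/gal = 289,931 L.
CYA to add: (39 − 12) = 27 mg/L × 289,931 L = 7828 g cyanuric acid.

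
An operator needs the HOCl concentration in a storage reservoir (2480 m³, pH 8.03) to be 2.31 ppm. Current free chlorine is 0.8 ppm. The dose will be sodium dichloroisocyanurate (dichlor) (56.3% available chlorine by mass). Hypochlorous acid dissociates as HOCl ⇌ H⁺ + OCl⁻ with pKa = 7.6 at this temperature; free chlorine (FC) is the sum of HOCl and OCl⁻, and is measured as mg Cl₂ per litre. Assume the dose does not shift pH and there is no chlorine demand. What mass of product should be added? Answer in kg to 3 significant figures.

Volume: 2480 m³ = 2,480,000 L.
[OCl⁻]/[HOCl] = 10^(pH − pKa) = 10^(8.03 − 7.6) = 2.692; fraction as HOCl = 1/(1 + 2.692) = 0.2709.
Free chlorine required for 2.31 ppm HOCl: 2.31 / 0.2709 = 8.527 ppm.
FC to add: 8.527 − 0.8 = 7.727 mg/L as Cl₂.
Cl₂ equivalent: 7.727 mg/L × 2,480,000 L = 19,160 g.
Product at 56.3% available Cl: 19,160 / 0.563 = 34,040 g.

34.0 kg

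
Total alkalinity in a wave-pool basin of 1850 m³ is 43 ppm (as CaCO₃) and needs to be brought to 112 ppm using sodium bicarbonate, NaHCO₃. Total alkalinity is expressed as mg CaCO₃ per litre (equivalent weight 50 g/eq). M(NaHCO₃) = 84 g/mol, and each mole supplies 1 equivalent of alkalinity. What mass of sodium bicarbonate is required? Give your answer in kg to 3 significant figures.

214 kg

Volume: 1850 m³ = 1,850,000 L.
Alkalinity to add: (112 − 43) = 69 mg/L as CaCO₃ × 1,850,000 L = 127,600 g as CaCO₃.
Equivalents: 127,600 g ÷ 50 g/eq = 2553 eq.
NaHCO₃ supplies 1 eq per mole → 2553 mol.
Mass: 2553 mol × 84 g/mol = 214,500 g.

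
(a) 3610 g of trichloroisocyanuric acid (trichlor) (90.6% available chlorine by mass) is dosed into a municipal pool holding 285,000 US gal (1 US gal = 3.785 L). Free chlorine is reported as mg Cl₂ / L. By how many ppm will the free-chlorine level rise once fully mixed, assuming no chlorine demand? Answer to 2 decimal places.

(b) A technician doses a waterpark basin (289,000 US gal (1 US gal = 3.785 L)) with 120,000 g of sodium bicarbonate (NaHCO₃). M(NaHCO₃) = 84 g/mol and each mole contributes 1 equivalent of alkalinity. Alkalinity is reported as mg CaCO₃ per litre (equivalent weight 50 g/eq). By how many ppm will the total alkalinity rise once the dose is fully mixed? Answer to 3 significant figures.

(a) Volume: 285,000 US gal × 3.785 L/gal = 1,078,725 L.
(a) Available chlorine delivered: 3610 g × 0.906 = 3271 g as Cl₂.
(a) Concentration rise: 3271 g / 1,078,725 L = 3.032 mg/L = 3.03 ppm.

(b) Volume: 289,000 US gal × 3.785 L/gal = 1,093,865 L.
(b) Moles of NaHCO₃: 120,000 g ÷ 84 g/mol = 1429 mol → 1429 eq of alkalinity.
(b) As CaCO₃: 1429 eq × 50 g/eq = 71,430 g.
(b) Rise: 71,430 g / 1,093,865 L × 1000 = 65.3 mg/L.

(a) 3.03 ppm; (b) 65.3 ppm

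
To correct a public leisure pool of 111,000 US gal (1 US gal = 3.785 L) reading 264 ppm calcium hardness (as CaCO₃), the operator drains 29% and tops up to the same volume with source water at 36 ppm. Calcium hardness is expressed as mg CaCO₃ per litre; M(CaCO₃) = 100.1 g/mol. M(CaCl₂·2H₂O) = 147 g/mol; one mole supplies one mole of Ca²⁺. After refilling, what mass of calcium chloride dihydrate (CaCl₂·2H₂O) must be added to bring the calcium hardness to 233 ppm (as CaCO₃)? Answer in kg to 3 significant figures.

Volume: 111,000 US gal × 3.785 L/gal = 420,135 L.
After draining 29% and refilling: 264 × 0.71 + 36 × 0.29 = 197.88 ppm.
Deficit to target: 233 − 197.88 = 35.12 mg/L.
As CaCO₃: 35.12 mg/L × 420,135 L = 14,760 g; ÷ 100.1 = 147.4 mol Ca²⁺.
Mass: 147.4 × 147 = 21,670 g.

21.7 kg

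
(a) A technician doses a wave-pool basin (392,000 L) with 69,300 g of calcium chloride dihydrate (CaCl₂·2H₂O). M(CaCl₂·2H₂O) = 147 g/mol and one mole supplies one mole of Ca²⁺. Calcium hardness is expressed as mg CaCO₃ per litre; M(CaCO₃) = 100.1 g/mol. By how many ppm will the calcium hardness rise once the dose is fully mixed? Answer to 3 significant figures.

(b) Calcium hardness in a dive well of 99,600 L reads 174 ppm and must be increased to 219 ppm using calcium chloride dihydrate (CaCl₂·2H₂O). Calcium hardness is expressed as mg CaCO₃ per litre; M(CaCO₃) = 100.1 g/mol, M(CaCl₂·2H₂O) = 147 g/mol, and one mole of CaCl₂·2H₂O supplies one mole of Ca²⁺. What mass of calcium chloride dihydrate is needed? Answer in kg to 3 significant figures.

(a) Moles of Ca²⁺: 69,300 g ÷ 147 g/mol = 471.4 mol.
(a) As CaCO₃: 471.4 mol × 100.1 g/mol = 47,190 g.
(a) Rise: 47,190 g / 392,000 L × 1000 = 120.4 mg/L.

(b) Hardness to add: (219 − 174) = 45 mg/L as CaCO₃ × 99,600 L = 4482 g as CaCO₃.
(b) Moles of Ca²⁺ (1 mol Ca²⁺ ≡ 1 mol CaCO₃): 4482 / 100.1 g/mol = 44.78 mol.
(b) Mass of CaCl₂·2H₂O: 44.78 × 147 = 6582 g.

(a) 120 ppm; (b) 6.58 kg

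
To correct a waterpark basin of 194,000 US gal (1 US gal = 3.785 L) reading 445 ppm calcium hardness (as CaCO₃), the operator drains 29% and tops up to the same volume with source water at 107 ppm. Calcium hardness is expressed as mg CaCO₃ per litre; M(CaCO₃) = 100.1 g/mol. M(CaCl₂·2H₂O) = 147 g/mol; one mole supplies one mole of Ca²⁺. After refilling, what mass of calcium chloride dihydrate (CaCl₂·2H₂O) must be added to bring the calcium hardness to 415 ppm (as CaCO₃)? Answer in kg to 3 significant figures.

73.3 kg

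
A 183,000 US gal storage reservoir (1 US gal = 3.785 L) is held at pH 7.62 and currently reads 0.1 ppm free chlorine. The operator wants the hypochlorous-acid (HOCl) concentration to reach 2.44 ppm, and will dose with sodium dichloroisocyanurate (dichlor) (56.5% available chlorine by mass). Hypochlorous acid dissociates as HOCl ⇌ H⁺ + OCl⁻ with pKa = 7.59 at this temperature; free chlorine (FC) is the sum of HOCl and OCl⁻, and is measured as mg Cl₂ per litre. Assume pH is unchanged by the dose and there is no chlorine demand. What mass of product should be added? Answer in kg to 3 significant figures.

Volume: 183,000 US gal × 3.785 L/gal = 692,655 L.
[OCl⁻]/[HOCl] = 10^(pH − pKa) = 10^(7.62 − 7.59) = 1.072; fraction as HOCl = 1/(1 + 1.072) = 0.4827.
Free chlorine required for 2.44 ppm HOCl: 2.44 / 0.4827 = 5.055 ppm.
FC to add: 5.055 − 0.1 = 4.955 mg/L as Cl₂.
Cl₂ equivalent: 4.955 mg/L × 692,655 L = 3432 g.
Product at 56.5% available Cl: 3432 / 0.565 = 6074 g.

6.07 kg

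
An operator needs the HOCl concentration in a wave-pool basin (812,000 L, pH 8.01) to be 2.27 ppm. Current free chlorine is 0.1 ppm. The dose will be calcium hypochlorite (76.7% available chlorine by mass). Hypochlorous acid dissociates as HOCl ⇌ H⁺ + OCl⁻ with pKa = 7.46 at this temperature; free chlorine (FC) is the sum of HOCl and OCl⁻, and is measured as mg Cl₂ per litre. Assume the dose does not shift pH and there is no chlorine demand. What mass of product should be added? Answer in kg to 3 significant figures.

[OCl⁻]/[HOCl] = 10^(pH − pKa) = 10^(8.01 − 7.46) = 3.548; fraction as HOCl = 1/(1 + 3.548) = 0.2199.
Free chlorine required for 2.27 ppm HOCl: 2.27 / 0.2199 = 10.32 ppm.
FC to add: 10.32 − 0.1 = 10.22 mg/L as Cl₂.
Cl₂ equivalent: 10.22 mg/L × 812,000 L = 8302 g.
Product at 76.7% available Cl: 8302 / 0.767 = 10,820 g.

10.8 kg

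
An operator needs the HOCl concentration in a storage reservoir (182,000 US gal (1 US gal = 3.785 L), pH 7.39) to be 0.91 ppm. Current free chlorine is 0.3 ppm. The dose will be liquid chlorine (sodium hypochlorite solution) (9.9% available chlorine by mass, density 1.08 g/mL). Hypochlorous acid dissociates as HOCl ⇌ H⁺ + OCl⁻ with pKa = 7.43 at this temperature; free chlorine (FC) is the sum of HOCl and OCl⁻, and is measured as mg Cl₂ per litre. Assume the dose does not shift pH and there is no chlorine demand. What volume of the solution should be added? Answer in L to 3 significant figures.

Volume: 182,000 US gal × 3.785 L/gal = 688,870 L.
[OCl⁻]/[HOCl] = 10^(pH − pKa) = 10^(7.39 − 7.43) = 0.912; fraction as HOCl = 1/(1 + 0.912) = 0.523.
Free chlorine required for 0.91 ppm HOCl: 0.91 / 0.523 = 1.74 ppm.
FC to add: 1.74 − 0.3 = 1.44 mg/L as Cl₂.
Cl₂ equivalent: 1.44 mg/L × 688,870 L = 991.9 g.
Product at 9.9% available Cl: 991.9 / 0.099 = 10,020 g.
Volume: 10,020 g ÷ 1.08 g/mL = 9277 mL.

9.28 L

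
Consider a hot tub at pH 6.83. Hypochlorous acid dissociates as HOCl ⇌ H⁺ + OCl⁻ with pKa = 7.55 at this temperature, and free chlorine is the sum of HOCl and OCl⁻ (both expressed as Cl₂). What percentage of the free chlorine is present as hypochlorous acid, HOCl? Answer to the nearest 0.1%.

84.0%

[OCl⁻]/[HOCl] = 10^(pH − pKa) = 10^(6.83 − 7.55) = 10^-0.72 = 0.1905.
Fraction as HOCl = 1 / (1 + 0.1905) = 0.84.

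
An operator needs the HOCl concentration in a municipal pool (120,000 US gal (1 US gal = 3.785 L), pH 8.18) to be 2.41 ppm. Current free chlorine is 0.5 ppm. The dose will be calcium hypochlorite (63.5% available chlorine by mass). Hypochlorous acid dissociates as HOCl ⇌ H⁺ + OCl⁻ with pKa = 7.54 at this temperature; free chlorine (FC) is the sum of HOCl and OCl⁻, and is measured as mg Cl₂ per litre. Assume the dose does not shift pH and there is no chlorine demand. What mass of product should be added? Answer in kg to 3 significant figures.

8.89 kg

Volume: 120,000 US gal × 3.785 L/gal = 454,200 L.
[OCl⁻]/[HOCl] = 10^(pH − pKa) = 10^(8.18 − 7.54) = 4.365; fraction as HOCl = 1/(1 + 4.365) = 0.1864.
Free chlorine required for 2.41 ppm HOCl: 2.41 / 0.1864 = 12.93 ppm.
FC to add: 12.93 − 0.5 = 12.43 mg/L as Cl₂.
Cl₂ equivalent: 12.43 mg/L × 454,200 L = 5646 g.
Product at 63.5% available Cl: 5646 / 0.635 = 8891 g.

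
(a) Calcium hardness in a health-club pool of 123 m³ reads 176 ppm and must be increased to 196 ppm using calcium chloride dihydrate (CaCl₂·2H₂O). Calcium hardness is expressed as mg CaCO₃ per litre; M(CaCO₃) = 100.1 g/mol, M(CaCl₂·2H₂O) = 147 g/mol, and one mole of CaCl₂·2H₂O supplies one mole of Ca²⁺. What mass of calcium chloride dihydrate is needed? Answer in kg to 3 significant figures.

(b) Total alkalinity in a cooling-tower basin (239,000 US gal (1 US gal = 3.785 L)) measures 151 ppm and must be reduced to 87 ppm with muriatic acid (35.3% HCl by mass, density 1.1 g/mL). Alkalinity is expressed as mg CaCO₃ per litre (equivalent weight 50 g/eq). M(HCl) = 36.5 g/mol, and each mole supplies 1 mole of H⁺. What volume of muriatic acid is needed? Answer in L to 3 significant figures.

(a) Volume: 123 m³ = 123,000 L.
(a) Hardness to add: (196 − 176) = 20 mg/L as CaCO₃ × 123,000 L = 2460 g as CaCO₃.
(a) Moles of Ca²⁺ (1 mol Ca²⁺ ≡ 1 mol CaCO₃): 2460 / 100.1 g/mol = 24.58 mol.
(a) Mass of CaCl₂·2H₂O: 24.58 × 147 = 3613 g.

(b) Volume: 239,000 US gal × 3.785 L/gal = 904,615 L.
(b) Alkalinity to neutralize: (151 − 87) = 64 mg/L as CaCO₃ × 904,615 L = 57,900 g as CaCO₃.
(b) Equivalents of H⁺ required: 57,900 ÷ 50 g/eq = 1158 eq = 1158 mol HCl.
(b) Mass of HCl: 1158 × 36.5 = 42,260 g.
(b) Mass of 35.3% solution: 42,260 / 0.353 = 119,700 g.
(b) Volume: 119,700 g ÷ 1.1 g/mL = 108,800 mL.

(a) 3.61 kg; (b) 109 L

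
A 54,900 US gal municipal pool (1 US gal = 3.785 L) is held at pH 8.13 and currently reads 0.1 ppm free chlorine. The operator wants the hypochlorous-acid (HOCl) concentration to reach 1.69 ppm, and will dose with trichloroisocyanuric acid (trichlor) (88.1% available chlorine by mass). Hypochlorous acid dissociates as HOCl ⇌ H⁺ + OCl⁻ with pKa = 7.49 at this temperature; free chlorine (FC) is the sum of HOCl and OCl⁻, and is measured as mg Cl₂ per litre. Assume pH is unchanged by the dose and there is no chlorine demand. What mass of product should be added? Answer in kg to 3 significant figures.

Volume: 54,900 US gal × 3.785 L/gal = 207,796 L.
[OCl⁻]/[HOCl] = 10^(pH − pKa) = 10^(8.13 − 7.49) = 4.365; fraction as HOCl = 1/(1 + 4.365) = 0.1864.
Free chlorine required for 1.69 ppm HOCl: 1.69 / 0.1864 = 9.067 ppm.
FC to add: 9.067 − 0.1 = 8.967 mg/L as Cl₂.
Cl₂ equivalent: 8.967 mg/L × 207,796 L = 1863 g.
Product at 88.1% available Cl: 1863 / 0.881 = 2115 g.

2.12 kg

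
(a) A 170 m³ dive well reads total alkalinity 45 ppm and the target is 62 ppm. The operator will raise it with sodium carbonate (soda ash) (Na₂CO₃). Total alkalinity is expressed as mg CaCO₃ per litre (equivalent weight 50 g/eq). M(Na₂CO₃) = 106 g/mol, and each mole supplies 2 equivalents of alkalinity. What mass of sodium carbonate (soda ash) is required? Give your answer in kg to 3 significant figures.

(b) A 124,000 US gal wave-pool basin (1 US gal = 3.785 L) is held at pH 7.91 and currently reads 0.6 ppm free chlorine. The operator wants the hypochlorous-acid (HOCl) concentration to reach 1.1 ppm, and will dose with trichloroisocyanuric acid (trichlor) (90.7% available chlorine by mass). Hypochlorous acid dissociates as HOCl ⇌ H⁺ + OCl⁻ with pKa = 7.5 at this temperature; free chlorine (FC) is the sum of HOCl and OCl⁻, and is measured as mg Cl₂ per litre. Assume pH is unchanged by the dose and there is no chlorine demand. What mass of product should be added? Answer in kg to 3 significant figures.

(a) 3.06 kg; (b) 1.72 kg

(a) Volume: 170 m³ = 170,000 L.
(a) Alkalinity to add: (62 − 45) = 17 mg/L as CaCO₃ × 170,000 L = 2890 g as CaCO₃.
(a) Equivalents: 2890 g ÷ 50 g/eq = 57.8 eq.
(a) Each mole of Na₂CO₃ supplies 2 eq, so 57.8 / 2 = 28.9 mol.
(a) Mass: 28.9 mol × 106 g/mol = 3063 g.

(b) Volume: 124,000 US gal × 3.785 L/gal = 469,340 L.
(b) [OCl⁻]/[HOCl] = 10^(pH − pKa) = 10^(7.91 − 7.5) = 2.57; fraction as HOCl = 1/(1 + 2.57) = 0.2801.
(b) Free chlorine required for 1.1 ppm HOCl: 1.1 / 0.2801 = 3.927 ppm.
(b) FC to add: 3.927 − 0.6 = 3.327 mg/L as Cl₂.
(b) Cl₂ equivalent: 3.327 mg/L × 469,340 L = 1562 g.
(b) Product at 90.7% available Cl: 1562 / 0.907 = 1722 g.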